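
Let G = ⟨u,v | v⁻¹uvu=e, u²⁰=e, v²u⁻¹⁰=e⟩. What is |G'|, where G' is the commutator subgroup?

G' = [G, G] is generated by all commutators. The generator-pair commutators are: [u, v] = u².
The subgroup they normally generate is {e, u², u⁴, u⁶, u⁸, u¹⁰, u¹², u¹⁴, u¹⁶, u¹⁸}, of order 10.
Check: |G/G'| = 40/10 = 4 is the order of the abelianisation.

Answer: 10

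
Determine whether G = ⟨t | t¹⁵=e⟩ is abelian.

G has a single generator, so G is cyclic and hence abelian.

Answer: Yes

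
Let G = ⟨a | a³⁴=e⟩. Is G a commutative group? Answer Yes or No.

G has a single generator, so G is cyclic and hence abelian.

Answer: Yes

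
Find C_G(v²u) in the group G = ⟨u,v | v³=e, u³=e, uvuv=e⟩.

⟨v²u⟩ ⊆ C_G(v²u) since powers of v²u commute with v²u; so |C_G(v²u)| ≥ |⟨v²u⟩| = 3.
By orbit–stabilizer, |C_G(v²u)| = |G| / |conj. class of v²u| = 12 / 4 = 3.
The 3 elements commuting with v²u are {e, u²v, v²u}.

Answer: {e, u²v, v²u}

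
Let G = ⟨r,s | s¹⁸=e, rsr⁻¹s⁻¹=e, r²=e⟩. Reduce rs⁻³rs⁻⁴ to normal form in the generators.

Multiply left to right, reducing at each step:
  r · s⁻³ = rs¹⁵
  (rs¹⁵) · r = s¹⁵
  (s¹⁵) · s⁻⁴ = s¹¹

Answer: s¹¹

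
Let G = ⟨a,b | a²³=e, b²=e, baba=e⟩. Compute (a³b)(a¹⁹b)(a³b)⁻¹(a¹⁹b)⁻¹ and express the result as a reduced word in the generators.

[(a³b), (a¹⁹b)] = (a³b)·(a¹⁹b)·(a³b)⁻¹·(a¹⁹b)⁻¹.
  (a³b) · (a¹⁹b) = a⁷
  (a⁷) · (a³b) = a¹⁰b
  (a¹⁰b) · (a¹⁹b) = a¹⁴

Answer: a¹⁴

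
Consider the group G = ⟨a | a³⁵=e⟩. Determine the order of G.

G is generated by a single element, so G is cyclic. The relator gives a³⁵ = e and no smaller power is forced to be e, so the 35 powers {a, e, a², a³, a⁴, a⁵, a⁶, a⁷, a⁸, a⁹, a²², a²³, a²¹, a²⁰, a²⁴, a²⁵, a²⁶, a²⁷, a²⁸, a²⁹, a³², a³³, a³¹, a³⁰, a³⁴, a¹², a¹³, a¹¹, a¹⁰, a¹⁴, a¹⁵, a¹⁶, a¹⁷, a¹⁸, a¹⁹} are distinct. Hence |G| = 35.

Answer: 35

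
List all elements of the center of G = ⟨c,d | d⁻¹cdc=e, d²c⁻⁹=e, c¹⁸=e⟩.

An element z ∈ Z(G) iff z commutes with every generator.
For example c⁹ is central: (c⁹)·c = c¹⁰ = c·(c⁹); (c⁹)·d = d⁻¹ = d·(c⁹).
Whereas c ∉ Z(G) since c·d = cd ≠ c⁸d⁻¹ = d·c.
Checking each of the 36 elements this way gives Z(G) = {e, c⁹}, of order 2.

Answer: {e, c⁹}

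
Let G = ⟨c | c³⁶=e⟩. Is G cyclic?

|G| = 36. The element c has order 36 (its powers give 36 distinct elements), so ⟨c⟩ = G and G is cyclic.

Answer: Yes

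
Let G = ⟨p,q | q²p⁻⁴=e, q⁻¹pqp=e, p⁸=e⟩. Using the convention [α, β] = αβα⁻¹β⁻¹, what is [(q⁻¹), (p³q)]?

[(q⁻¹), (p³q)] = (q⁻¹)·(p³q)·(q⁻¹)⁻¹·(p³q)⁻¹.
  (q⁻¹) · (p³q) = p⁵
  (p⁵) · q = pq⁻¹
  (pq⁻¹) · (p³q⁻¹) = p²

Answer: p²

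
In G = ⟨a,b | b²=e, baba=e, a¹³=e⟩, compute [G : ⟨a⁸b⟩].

First find ord(a⁸b) by computing successive powers:
  (a⁸b)¹ = a⁸b, (a⁸b)² = e.
So |⟨a⁸b⟩| = ord(a⁸b) = 2. With |G| = 26, by Lagrange [G : ⟨a⁸b⟩] = 26/2 = 13.

Answer: 13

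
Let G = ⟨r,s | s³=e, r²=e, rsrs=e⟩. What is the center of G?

An element z ∈ Z(G) iff z commutes with every generator.
For example e is central: e·r = r = r·e; e·s = s = s·e.
Whereas r ∉ Z(G) since r·s = rs ≠ rs² = s·r.
Checking each of the 6 elements this way gives Z(G) = {e}, of order 1.

Answer: {e}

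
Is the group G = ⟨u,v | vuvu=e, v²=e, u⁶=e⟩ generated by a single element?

Every cyclic group is abelian. But u·v = uv while v·u = u⁵v, so u·v ≠ v·u and G is not abelian. Hence G is not cyclic.

Answer: No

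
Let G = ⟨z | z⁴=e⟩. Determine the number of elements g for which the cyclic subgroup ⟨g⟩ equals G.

G is cyclic of order 4. An element generates G iff its order is 4, and a cyclic group of order 4 has exactly φ(4) = 2 such elements.

Answer: 2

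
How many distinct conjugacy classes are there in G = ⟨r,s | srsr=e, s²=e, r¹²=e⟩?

The conjugacy classes (representative and size) are:
  [e] (size 1), [r¹¹] (size 2), [r²] (size 2), [r⁹] (size 2), [r⁴] (size 2), [r⁵] (size 2), [r⁶] (size 1), [s] (size 6), [rs] (size 6).
Class equation: 1 + 2 + 2 + 2 + 2 + 2 + 1 + 6 + 6 = 24 = |G|. So G has 9 conjugacy classes.

Answer: 9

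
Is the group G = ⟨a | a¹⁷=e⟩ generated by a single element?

|G| = 17. The element a has order 17 (its powers give 17 distinct elements), so ⟨a⟩ = G and G is cyclic.

Answer: Yes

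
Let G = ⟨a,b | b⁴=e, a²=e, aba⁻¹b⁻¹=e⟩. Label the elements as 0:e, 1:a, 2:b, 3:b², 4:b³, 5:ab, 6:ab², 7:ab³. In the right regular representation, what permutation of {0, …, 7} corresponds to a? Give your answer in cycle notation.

(0 1)(2 5)(3 6)(4 7)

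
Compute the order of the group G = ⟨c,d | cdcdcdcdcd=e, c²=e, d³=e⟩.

Enumerate words in the generators, reducing via the relations: the distinct elements are
  {c, d, e, cd, dc, d², cdc, cd², dcd, d²c, cdcd, cd²c, dcdc, dcd², d²cd, cdcdc, cdcd², cd²cd, dcd²c, d²cdc, d²cd², cdcd²c, cd²cdc, cd²cd², dcdcd², dcd²cd, d²cdcd, d²cd²c, cdcd²cd, cd²cdcd, cd²cd²c, dcdcd²c, dcd²cdc, dcd²cd², d²cdcd², d²cd²cd, cdcd²cdc, cdcd²cd², cd²cdcd², dcdcd²cd, dcd²cdcd, d²cdcd²c, d²cd²cdc, cdcd²cdcd, cd²cdcd²c, dcdcd²cd², dcd²cdcd², d²cdcd²cd, d²cd²cdcd, cdcd²cdcd², cd²cdcd²cd, dcd²cdcd²c, d²cdcd²cdc, d²cdcd²cd², d²cd²cdcd², cdcd²cdcd²c, cd²cdcd²cdc, cd²cdcd²cd², dcd²cdcd²cd, cdcd²cdcd²cd}.
No further products give new elements, so |G| = 60.

Answer: 60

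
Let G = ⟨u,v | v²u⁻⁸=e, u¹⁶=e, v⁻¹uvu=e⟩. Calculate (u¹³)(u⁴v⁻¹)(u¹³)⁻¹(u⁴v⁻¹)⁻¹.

[(u¹³), (u⁴v⁻¹)] = (u¹³)·(u⁴v⁻¹)·(u¹³)⁻¹·(u⁴v⁻¹)⁻¹.
  (u¹³) · (u⁴v⁻¹) = uv⁻¹
  (uv⁻¹) · (u³) = u⁶v
  (u⁶v) · (u⁴v) = u¹⁰

Answer: u¹⁰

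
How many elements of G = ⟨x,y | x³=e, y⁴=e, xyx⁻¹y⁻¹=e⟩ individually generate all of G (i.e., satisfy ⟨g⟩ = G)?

G is cyclic of order 12. An element generates G iff its order is 12, and a cyclic group of order 12 has exactly φ(12) = 4 such elements.

Answer: 4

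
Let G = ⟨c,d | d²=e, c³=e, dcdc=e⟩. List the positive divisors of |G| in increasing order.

|G| = 6 = 2 · 3. By Lagrange's theorem the order of any subgroup divides 6; the divisors of 6 are 1, 2, 3, 6.

Answer: 1, 2, 3, 6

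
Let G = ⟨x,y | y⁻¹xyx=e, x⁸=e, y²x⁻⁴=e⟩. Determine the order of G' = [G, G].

G' = [G, G] is generated by all commutators. The generator-pair commutators are: [x, y] = x².
The subgroup they normally generate is {e, x², x⁴, x⁶}, of order 4.
Check: |G/G'| = 16/4 = 4 is the order of the abelianisation.

Answer: 4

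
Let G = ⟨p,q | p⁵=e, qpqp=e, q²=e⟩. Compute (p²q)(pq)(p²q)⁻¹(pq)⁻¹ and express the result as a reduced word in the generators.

[(p²q), (pq)] = (p²q)·(pq)·(p²q)⁻¹·(pq)⁻¹.
  (p²q) · (pq) = p
  p · (p²q) = p³q
  (p³q) · (pq) = p²

Answer: p²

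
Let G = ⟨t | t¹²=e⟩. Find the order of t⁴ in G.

Compute successive powers until reaching e:
  (t⁴)¹ = t⁴, (t⁴)² = t⁸, (t⁴)³ = e.
The smallest positive k with (t⁴)ᵏ = e is 3.

Answer: 3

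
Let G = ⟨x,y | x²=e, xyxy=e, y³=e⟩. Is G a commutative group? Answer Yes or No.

x·y = xy but y·x = xy², so x·y ≠ y·x and G is not abelian.

Answer: No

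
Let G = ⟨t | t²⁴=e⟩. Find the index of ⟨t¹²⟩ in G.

First find ord(t¹²) by computing successive powers:
  (t¹²)¹ = t¹², (t¹²)² = e.
So |⟨t¹²⟩| = ord(t¹²) = 2. With |G| = 24, by Lagrange [G : ⟨t¹²⟩] = 24/2 = 12.

Answer: 12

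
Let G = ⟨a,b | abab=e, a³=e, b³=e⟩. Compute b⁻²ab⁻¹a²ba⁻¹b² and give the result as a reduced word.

Multiply left to right, reducing at each step:
  b · a = a²b²
  (a²b²) · b⁻¹ = a²b
  (a²b) · a² = ab²a
  (ab²a) · b = b²a
  (b²a) · a⁻¹ = b²
  (b²) · b² = b

Answer: b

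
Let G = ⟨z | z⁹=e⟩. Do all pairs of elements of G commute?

G has a single generator, so G is cyclic and hence abelian.

Answer: Yes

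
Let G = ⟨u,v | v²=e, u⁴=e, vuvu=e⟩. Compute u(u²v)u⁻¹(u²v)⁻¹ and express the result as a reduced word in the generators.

[u, (u²v)] = u·(u²v)·u⁻¹·(u²v)⁻¹.
  u · (u²v) = u³v
  (u³v) · (u³) = v
  v · (u²v) = u²

Answer: u²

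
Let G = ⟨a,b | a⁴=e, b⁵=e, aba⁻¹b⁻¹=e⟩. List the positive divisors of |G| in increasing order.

|G| = 20 = 2² · 5. By Lagrange's theorem the order of any subgroup divides 20; the divisors of 20 are 1, 2, 4, 5, 10, 20.

Answer: 1, 2, 4, 5, 10, 20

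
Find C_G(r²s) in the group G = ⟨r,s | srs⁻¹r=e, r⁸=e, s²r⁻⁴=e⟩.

⟨r²s⟩ ⊆ C_G(r²s) since powers of r²s commute with r²s; so |C_G(r²s)| ≥ |⟨r²s⟩| = 4.
By orbit–stabilizer, |C_G(r²s)| = |G| / |conj. class of r²s| = 16 / 4 = 4.
The 4 elements commuting with r²s are {e, r⁴, r²s, r²s⁻¹}.

Answer: {e, r⁴, r²s, r²s⁻¹}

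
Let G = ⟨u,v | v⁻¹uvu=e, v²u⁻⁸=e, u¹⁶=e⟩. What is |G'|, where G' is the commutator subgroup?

G' = [G, G] is generated by all commutators. The generator-pair commutators are: [u, v] = u².
The subgroup they normally generate is {e, u², u⁴, u⁶, u⁸, u¹⁰, u¹², u¹⁴}, of order 8.
Check: |G/G'| = 32/8 = 4 is the order of the abelianisation.

Answer: 8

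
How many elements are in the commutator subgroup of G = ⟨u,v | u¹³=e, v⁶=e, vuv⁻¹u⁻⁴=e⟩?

G' = [G, G] is generated by all commutators. The generator-pair commutators are: [u, v] = u¹⁰.
The subgroup they normally generate is {e, u, u², u³, u⁴, u⁵, u⁶, u⁷, u⁸, u⁹, u¹⁰, u¹¹, u¹²}, of order 13.
Check: |G/G'| = 78/13 = 6 is the order of the abelianisation.

Answer: 13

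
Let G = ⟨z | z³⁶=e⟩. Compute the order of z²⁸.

Compute successive powers until reaching e:
  (z²⁸)¹ = z²⁸, (z²⁸)² = z²⁰, (z²⁸)³ = z¹², (z²⁸)⁴ = z⁴, (z²⁸)⁵ = z³², (z²⁸)⁶ = z²⁴, (z²⁸)⁷ = z¹⁶, (z²⁸)⁸ = z⁸, (z²⁸)⁹ = e.
The smallest positive k with (z²⁸)ᵏ = e is 9.

Answer: 9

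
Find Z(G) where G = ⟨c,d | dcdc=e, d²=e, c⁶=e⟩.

An element z ∈ Z(G) iff z commutes with every generator.
For example c³ is central: (c³)·c = c⁴ = c·(c³); (c³)·d = c³d = d·(c³).
Whereas c ∉ Z(G) since c·d = cd ≠ c⁵d = d·c.
Checking each of the 12 elements this way gives Z(G) = {e, c³}, of order 2.

Answer: {e, c³}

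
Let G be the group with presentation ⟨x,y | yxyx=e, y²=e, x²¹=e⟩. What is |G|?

Enumerate words in the generators, reducing via the relations: the distinct elements are
  {e, x, y, xy, x², x³, x⁴, x⁵, x⁶, x⁷, x⁸, x⁹, x²y, x²⁰, x³y, x¹², x¹³, x¹¹, x¹⁰, x¹⁴, x¹⁵, x¹⁶, x¹⁷, x¹⁸, x¹⁹, x⁴y, x⁵y, x⁶y, x⁷y, x⁸y, x⁹y, x²⁰y, x¹²y, x¹³y, x¹¹y, x¹⁰y, x¹⁴y, x¹⁵y, x¹⁶y, x¹⁷y, x¹⁸y, x¹⁹y}.
No further products give new elements, so |G| = 42.

Answer: 42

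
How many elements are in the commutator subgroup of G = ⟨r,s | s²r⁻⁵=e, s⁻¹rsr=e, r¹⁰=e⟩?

G' = [G, G] is generated by all commutators. The generator-pair commutators are: [r, s] = r².
The subgroup they normally generate is {e, r², r⁴, r⁶, r⁸}, of order 5.
Check: |G/G'| = 20/5 = 4 is the order of the abelianisation.

Answer: 5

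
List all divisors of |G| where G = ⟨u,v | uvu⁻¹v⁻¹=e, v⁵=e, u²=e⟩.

|G| = 10 = 2 · 5. By Lagrange's theorem the order of any subgroup divides 10; the divisors of 10 are 1, 2, 5, 10.

Answer: 1, 2, 5, 10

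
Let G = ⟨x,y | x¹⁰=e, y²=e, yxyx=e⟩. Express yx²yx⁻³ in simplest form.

Multiply left to right, reducing at each step:
  y · x² = x⁸y
  (x⁸y) · y = x⁸
  (x⁸) · x⁻³ = x⁵

Answer: x⁵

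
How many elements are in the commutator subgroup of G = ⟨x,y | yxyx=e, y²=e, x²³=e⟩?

G' = [G, G] is generated by all commutators. The generator-pair commutators are: [x, y] = x².
The subgroup they normally generate is {e, x, x², x³, x⁴, x⁵, x⁶, x⁷, x⁸, x⁹, x¹⁰, x¹¹, x¹², x¹³, x¹⁴, x¹⁵, x¹⁶, x¹⁷, x¹⁸, x¹⁹, x²⁰, x²¹, x²²}, of order 23.
Check: |G/G'| = 46/23 = 2 is the order of the abelianisation.

Answer: 23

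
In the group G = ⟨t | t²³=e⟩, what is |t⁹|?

Compute successive powers until reaching e:
  (t⁹)¹ = t⁹, (t⁹)² = t¹⁸, (t⁹)³ = t⁴, (t⁹)⁴ = t¹³, (t⁹)⁵ = t²², (t⁹)⁶ = t⁸, (t⁹)⁷ = t¹⁷, (t⁹)⁸ = t³, (t⁹)⁹ = t¹², (t⁹)¹⁰ = t²¹, (t⁹)¹¹ = t⁷, (t⁹)¹² = t¹⁶, (t⁹)¹³ = t², (t⁹)¹⁴ = t¹¹, (t⁹)¹⁵ = t²⁰, (t⁹)¹⁶ = t⁶, (t⁹)¹⁷ = t¹⁵, (t⁹)¹⁸ = t, (t⁹)¹⁹ = t¹⁰, (t⁹)²⁰ = t¹⁹, (t⁹)²¹ = t⁵, (t⁹)²² = t¹⁴, (t⁹)²³ = e.
The smallest positive k with (t⁹)ᵏ = e is 23.

Answer: 23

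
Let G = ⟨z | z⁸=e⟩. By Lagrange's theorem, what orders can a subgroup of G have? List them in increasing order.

|G| = 8 = 2³. By Lagrange's theorem the order of any subgroup divides 8; the divisors of 8 are 1, 2, 4, 8.

Answer: 1, 2, 4, 8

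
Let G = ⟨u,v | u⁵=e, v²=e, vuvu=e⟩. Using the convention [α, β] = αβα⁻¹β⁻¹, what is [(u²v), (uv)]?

[(u²v), (uv)] = (u²v)·(uv)·(u²v)⁻¹·(uv)⁻¹.
  (u²v) · (uv) = u
  u · (u²v) = u³v
  (u³v) · (uv) = u²

Answer: u²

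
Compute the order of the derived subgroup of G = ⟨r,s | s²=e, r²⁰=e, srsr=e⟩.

G' = [G, G] is generated by all commutators. The generator-pair commutators are: [r, s] = r².
The subgroup they normally generate is {e, r², r⁴, r⁶, r⁸, r¹⁰, r¹², r¹⁴, r¹⁶, r¹⁸}, of order 10.
Check: |G/G'| = 40/10 = 4 is the order of the abelianisation.

Answer: 10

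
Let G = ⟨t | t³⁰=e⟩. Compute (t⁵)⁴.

Compute successive powers of (t⁵), reducing at each step:
  (t⁵)²: (t⁵) · t⁵ = t¹⁰
  (t⁵)³: (t¹⁰) · t⁵ = t¹⁵
  (t⁵)⁴: (t¹⁵) · t⁵ = t²⁰

Answer: t²⁰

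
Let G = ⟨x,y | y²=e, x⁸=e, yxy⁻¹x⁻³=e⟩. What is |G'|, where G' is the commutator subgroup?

G' = [G, G] is generated by all commutators. The generator-pair commutators are: [x, y] = x⁶.
The subgroup they normally generate is {e, x², x⁴, x⁶}, of order 4.
Check: |G/G'| = 16/4 = 4 is the order of the abelianisation.

Answer: 4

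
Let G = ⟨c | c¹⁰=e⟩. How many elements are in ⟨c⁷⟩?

|⟨c⁷⟩| equals the order of c⁷. Compute successive powers until reaching e:
  (c⁷)¹ = c⁷, (c⁷)² = c⁴, (c⁷)³ = c, (c⁷)⁴ = c⁸, (c⁷)⁵ = c⁵, (c⁷)⁶ = c², (c⁷)⁷ = c⁹, (c⁷)⁸ = c⁶, (c⁷)⁹ = c³, (c⁷)¹⁰ = e.
The smallest positive k with (c⁷)ᵏ = e is 10, so |⟨c⁷⟩| = 10.

Answer: 10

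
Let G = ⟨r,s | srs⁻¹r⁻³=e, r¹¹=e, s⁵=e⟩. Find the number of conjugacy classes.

The conjugacy classes (representative and size) are:
  [e] (size 1), [r³] (size 5), [r⁶] (size 5), [r⁷s] (size 11), [r⁹s²] (size 11), [r⁷s³] (size 11), [r⁷s⁴] (size 11).
Class equation: 1 + 5 + 5 + 11 + 11 + 11 + 11 = 55 = |G|. So G has 7 conjugacy classes.

Answer: 7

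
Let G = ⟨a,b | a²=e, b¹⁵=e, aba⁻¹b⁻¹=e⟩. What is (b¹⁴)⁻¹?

The order of (b¹⁴) is 15 (smallest k with (b¹⁴)ᵏ = e), so (b¹⁴)⁻¹ = (b¹⁴)¹⁴ = b.
Check: (b¹⁴) · b → (b¹⁴) · b = e, giving e as required.

Answer: b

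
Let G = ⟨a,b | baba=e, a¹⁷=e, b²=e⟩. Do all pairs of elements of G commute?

a·b = ab but b·a = a¹⁶b, so a·b ≠ b·a and G is not abelian.

Answer: No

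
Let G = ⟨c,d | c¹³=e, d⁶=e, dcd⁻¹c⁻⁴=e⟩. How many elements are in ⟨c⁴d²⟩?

|⟨c⁴d²⟩| equals the order of c⁴d². Compute successive powers until reaching e:
  (c⁴d²)¹ = c⁴d², (c⁴d²)² = c³d⁴, (c⁴d²)³ = e.
The smallest positive k with (c⁴d²)ᵏ = e is 3, so |⟨c⁴d²⟩| = 3.

Answer: 3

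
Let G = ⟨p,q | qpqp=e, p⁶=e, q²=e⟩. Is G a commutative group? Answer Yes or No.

p·q = pq but q·p = p⁵q, so p·q ≠ q·p and G is not abelian.

Answer: No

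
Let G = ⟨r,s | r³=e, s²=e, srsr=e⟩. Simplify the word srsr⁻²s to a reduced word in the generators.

Multiply left to right, reducing at each step:
  s · r = r²s
  (r²s) · s = r²
  (r²) · r⁻² = e
  e · s = s

Answer: s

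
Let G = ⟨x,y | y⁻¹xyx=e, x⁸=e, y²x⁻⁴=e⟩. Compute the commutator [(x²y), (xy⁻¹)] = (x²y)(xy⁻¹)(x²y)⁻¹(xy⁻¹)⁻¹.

[(x²y), (xy⁻¹)] = (x²y)·(xy⁻¹)·(x²y)⁻¹·(xy⁻¹)⁻¹.
  (x²y) · (xy⁻¹) = x
  x · (x²y⁻¹) = x³y⁻¹
  (x³y⁻¹) · (xy) = x²

Answer: x²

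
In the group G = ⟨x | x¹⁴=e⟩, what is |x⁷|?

Compute successive powers until reaching e:
  (x⁷)¹ = x⁷, (x⁷)² = e.
The smallest positive k with (x⁷)ᵏ = e is 2.

Answer: 2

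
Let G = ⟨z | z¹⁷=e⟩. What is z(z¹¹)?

Compute z · (z¹¹) by multiplying left to right and reducing via the relations at each step:
  z · z¹¹ = z¹²

Answer: z¹²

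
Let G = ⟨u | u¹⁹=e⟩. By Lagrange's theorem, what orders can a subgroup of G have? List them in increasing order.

|G| = 19 = 19. By Lagrange's theorem the order of any subgroup divides 19; the divisors of 19 are 1, 19.

Answer: 1, 19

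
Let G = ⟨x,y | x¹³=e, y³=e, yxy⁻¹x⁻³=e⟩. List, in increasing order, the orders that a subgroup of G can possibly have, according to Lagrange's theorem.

|G| = 39 = 3 · 13. By Lagrange's theorem the order of any subgroup divides 39; the divisors of 39 are 1, 3, 13, 39.

Answer: 1, 3, 13, 39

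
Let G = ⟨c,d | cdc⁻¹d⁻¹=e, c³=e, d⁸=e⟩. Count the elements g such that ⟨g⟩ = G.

G is cyclic of order 24. An element generates G iff its order is 24, and a cyclic group of order 24 has exactly φ(24) = 8 such elements.

Answer: 8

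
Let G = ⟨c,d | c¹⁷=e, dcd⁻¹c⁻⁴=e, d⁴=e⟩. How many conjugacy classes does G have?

The conjugacy classes (representative and size) are:
  [e] (size 1), [c⁴] (size 4), [c²] (size 4), [c⁵] (size 4), [c¹¹] (size 4), [c⁷d] (size 17), [c³d²] (size 17), [c⁹d³] (size 17).
Class equation: 1 + 4 + 4 + 4 + 4 + 17 + 17 + 17 = 68 = |G|. So G has 8 conjugacy classes.

Answer: 8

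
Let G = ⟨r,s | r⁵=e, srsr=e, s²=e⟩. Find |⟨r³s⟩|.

|⟨r³s⟩| equals the order of r³s. Compute successive powers until reaching e:
  (r³s)¹ = r³s, (r³s)² = e.
The smallest positive k with (r³s)ᵏ = e is 2, so |⟨r³s⟩| = 2.

Answer: 2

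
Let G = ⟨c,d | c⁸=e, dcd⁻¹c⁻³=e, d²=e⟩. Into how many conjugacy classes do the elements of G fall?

The conjugacy classes (representative and size) are:
  [e] (size 1), [c³] (size 2), [c²] (size 2), [c⁴] (size 1), [c⁵] (size 2), [c⁴d] (size 4), [cd] (size 4).
Class equation: 1 + 2 + 2 + 1 + 2 + 4 + 4 = 16 = |G|. So G has 7 conjugacy classes.

Answer: 7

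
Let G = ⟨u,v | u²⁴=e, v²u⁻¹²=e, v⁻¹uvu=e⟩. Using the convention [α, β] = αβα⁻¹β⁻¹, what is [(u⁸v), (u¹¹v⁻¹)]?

[(u⁸v), (u¹¹v⁻¹)] = (u⁸v)·(u¹¹v⁻¹)·(u⁸v)⁻¹·(u¹¹v⁻¹)⁻¹.
  (u⁸v) · (u¹¹v⁻¹) = u²¹
  (u²¹) · (u⁸v⁻¹) = u⁵v⁻¹
  (u⁵v⁻¹) · (u¹¹v) = u¹⁸

Answer: u¹⁸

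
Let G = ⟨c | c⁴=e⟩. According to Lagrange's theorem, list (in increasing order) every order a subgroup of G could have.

|G| = 4 = 2². By Lagrange's theorem the order of any subgroup divides 4; the divisors of 4 are 1, 2, 4.

Answer: 1, 2, 4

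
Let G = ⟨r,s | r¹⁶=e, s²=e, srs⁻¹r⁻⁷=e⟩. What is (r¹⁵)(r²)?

Compute (r¹⁵) · (r²) by multiplying left to right and reducing via the relations at each step:
  (r¹⁵) · r² = r

Answer: r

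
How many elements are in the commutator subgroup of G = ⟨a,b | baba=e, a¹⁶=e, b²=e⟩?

G' = [G, G] is generated by all commutators. The generator-pair commutators are: [a, b] = a².
The subgroup they normally generate is {e, a², a⁴, a⁶, a⁸, a¹⁰, a¹², a¹⁴}, of order 8.
Check: |G/G'| = 32/8 = 4 is the order of the abelianisation.

Answer: 8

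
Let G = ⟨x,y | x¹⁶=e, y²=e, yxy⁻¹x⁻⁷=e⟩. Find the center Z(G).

An element z ∈ Z(G) iff z commutes with every generator.
For example x⁸ is central: (x⁸)·x = x⁹ = x·(x⁸); (x⁸)·y = x⁸y = y·(x⁸).
Whereas x ∉ Z(G) since x·y = xy ≠ x⁷y = y·x.
Checking each of the 32 elements this way gives Z(G) = {e, x⁸}, of order 2.

Answer: {e, x⁸}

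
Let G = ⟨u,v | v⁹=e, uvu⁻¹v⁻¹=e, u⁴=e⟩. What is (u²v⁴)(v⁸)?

Compute (u²v⁴) · (v⁸) by multiplying left to right and reducing via the relations at each step:
  (u²v⁴) · v⁸ = u²v³

Answer: u²v³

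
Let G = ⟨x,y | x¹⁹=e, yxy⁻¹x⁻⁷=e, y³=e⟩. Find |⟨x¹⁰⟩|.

|⟨x¹⁰⟩| equals the order of x¹⁰. Compute successive powers until reaching e:
  (x¹⁰)¹ = x¹⁰, (x¹⁰)² = x, (x¹⁰)³ = x¹¹, (x¹⁰)⁴ = x², (x¹⁰)⁵ = x¹², (x¹⁰)⁶ = x³, (x¹⁰)⁷ = x¹³, (x¹⁰)⁸ = x⁴, (x¹⁰)⁹ = x¹⁴, (x¹⁰)¹⁰ = x⁵, (x¹⁰)¹¹ = x¹⁵, (x¹⁰)¹² = x⁶, (x¹⁰)¹³ = x¹⁶, (x¹⁰)¹⁴ = x⁷, (x¹⁰)¹⁵ = x¹⁷, (x¹⁰)¹⁶ = x⁸, (x¹⁰)¹⁷ = x¹⁸, (x¹⁰)¹⁸ = x⁹, (x¹⁰)¹⁹ = e.
The smallest positive k with (x¹⁰)ᵏ = e is 19, so |⟨x¹⁰⟩| = 19.

Answer: 19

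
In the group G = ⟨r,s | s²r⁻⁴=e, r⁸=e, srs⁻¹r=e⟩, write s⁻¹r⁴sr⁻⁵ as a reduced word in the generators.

Multiply left to right, reducing at each step:
  (s⁻¹) · r⁴ = s
  s · s = r⁴
  (r⁴) · r⁻⁵ = r⁷

Answer: r⁷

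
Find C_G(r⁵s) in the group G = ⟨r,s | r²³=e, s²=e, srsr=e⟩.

⟨r⁵s⟩ ⊆ C_G(r⁵s) since powers of r⁵s commute with r⁵s; so |C_G(r⁵s)| ≥ |⟨r⁵s⟩| = 2.
By orbit–stabilizer, |C_G(r⁵s)| = |G| / |conj. class of r⁵s| = 46 / 23 = 2.
The 2 elements commuting with r⁵s are {e, r⁵s}.

Answer: {e, r⁵s}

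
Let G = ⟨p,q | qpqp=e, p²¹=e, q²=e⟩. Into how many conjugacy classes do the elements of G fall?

The conjugacy classes (representative and size) are:
  [e] (size 1), [p²⁰] (size 2), [p²] (size 2), [p³] (size 2), [p¹⁷] (size 2), [p⁵] (size 2), [p⁶] (size 2), [p⁷] (size 2), [p⁸] (size 2), [p⁹] (size 2), [p¹⁰] (size 2), [q] (size 21).
Class equation: 1 + 2 + 2 + 2 + 2 + 2 + 2 + 2 + 2 + 2 + 2 + 21 = 42 = |G|. So G has 12 conjugacy classes.

Answer: 12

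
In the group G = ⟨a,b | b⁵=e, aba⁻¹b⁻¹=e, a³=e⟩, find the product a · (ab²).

Compute a · (ab²) by multiplying left to right and reducing via the relations at each step:
  a · a = a²
  (a²) · b² = a²b²

Answer: a²b²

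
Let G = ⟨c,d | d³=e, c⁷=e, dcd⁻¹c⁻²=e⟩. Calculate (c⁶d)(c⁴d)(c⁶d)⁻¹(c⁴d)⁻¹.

[(c⁶d), (c⁴d)] = (c⁶d)·(c⁴d)·(c⁶d)⁻¹·(c⁴d)⁻¹.
  (c⁶d) · (c⁴d) = d²
  (d²) · (c⁴d²) = c²d
  (c²d) · (c⁵d²) = c⁵

Answer: c⁵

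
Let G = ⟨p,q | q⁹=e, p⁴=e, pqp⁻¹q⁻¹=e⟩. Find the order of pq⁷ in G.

Compute successive powers until reaching e:
  (pq⁷)¹ = pq⁷, (pq⁷)² = p²q⁵, (pq⁷)³ = p³q³, (pq⁷)⁴ = q, (pq⁷)⁵ = pq⁸, (pq⁷)⁶ = p²q⁶, (pq⁷)⁷ = p³q⁴, (pq⁷)⁸ = q², (pq⁷)⁹ = p, (pq⁷)¹⁰ = p²q⁷, (pq⁷)¹¹ = p³q⁵, (pq⁷)¹² = q³, (pq⁷)¹³ = pq, (pq⁷)¹⁴ = p²q⁸, (pq⁷)¹⁵ = p³q⁶, (pq⁷)¹⁶ = q⁴, (pq⁷)¹⁷ = pq², (pq⁷)¹⁸ = p², (pq⁷)¹⁹ = p³q⁷, (pq⁷)²⁰ = q⁵, (pq⁷)²¹ = pq³, (pq⁷)²² = p²q, (pq⁷)²³ = p³q⁸, (pq⁷)²⁴ = q⁶, (pq⁷)²⁵ = pq⁴, (pq⁷)²⁶ = p²q², (pq⁷)²⁷ = p³, (pq⁷)²⁸ = q⁷, (pq⁷)²⁹ = pq⁵, (pq⁷)³⁰ = p²q³, (pq⁷)³¹ = p³q, (pq⁷)³² = q⁸, (pq⁷)³³ = pq⁶, (pq⁷)³⁴ = p²q⁴, (pq⁷)³⁵ = p³q², (pq⁷)³⁶ = e.
The smallest positive k with (pq⁷)ᵏ = e is 36.

Answer: 36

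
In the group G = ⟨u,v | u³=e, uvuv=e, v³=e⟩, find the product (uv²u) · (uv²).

Compute (uv²u) · (uv²) by multiplying left to right and reducing via the relations at each step:
  (uv²u) · u = u²v
  (u²v) · v² = u²

Answer: u²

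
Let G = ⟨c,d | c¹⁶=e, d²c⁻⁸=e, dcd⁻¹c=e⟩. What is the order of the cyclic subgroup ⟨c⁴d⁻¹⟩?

|⟨c⁴d⁻¹⟩| equals the order of c⁴d⁻¹. Compute successive powers until reaching e:
  (c⁴d⁻¹)¹ = c⁴d⁻¹, (c⁴d⁻¹)² = c⁸, (c⁴d⁻¹)³ = c⁴d, (c⁴d⁻¹)⁴ = e.
The smallest positive k with (c⁴d⁻¹)ᵏ = e is 4, so |⟨c⁴d⁻¹⟩| = 4.

Answer: 4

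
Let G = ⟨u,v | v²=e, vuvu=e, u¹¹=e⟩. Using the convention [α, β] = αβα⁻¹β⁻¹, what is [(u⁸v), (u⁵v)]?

[(u⁸v), (u⁵v)] = (u⁸v)·(u⁵v)·(u⁸v)⁻¹·(u⁵v)⁻¹.
  (u⁸v) · (u⁵v) = u³
  (u³) · (u⁸v) = v
  v · (u⁵v) = u⁶

Answer: u⁶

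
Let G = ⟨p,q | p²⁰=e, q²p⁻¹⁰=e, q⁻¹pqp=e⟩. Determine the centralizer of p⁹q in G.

⟨p⁹q⟩ ⊆ C_G(p⁹q) since powers of p⁹q commute with p⁹q; so |C_G(p⁹q)| ≥ |⟨p⁹q⟩| = 4.
By orbit–stabilizer, |C_G(p⁹q)| = |G| / |conj. class of p⁹q| = 40 / 10 = 4.
The 4 elements commuting with p⁹q are {e, p¹⁰, p⁹q, p⁹q⁻¹}.

Answer: {e, p¹⁰, p⁹q, p⁹q⁻¹}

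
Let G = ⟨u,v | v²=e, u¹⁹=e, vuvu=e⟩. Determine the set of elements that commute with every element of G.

An element z ∈ Z(G) iff z commutes with every generator.
For example e is central: e·u = u = u·e; e·v = v = v·e.
Whereas u ∉ Z(G) since u·v = uv ≠ u¹⁸v = v·u.
Checking each of the 38 elements this way gives Z(G) = {e}, of order 1.

Answer: {e}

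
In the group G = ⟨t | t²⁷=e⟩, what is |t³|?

Compute successive powers until reaching e:
  (t³)¹ = t³, (t³)² = t⁶, (t³)³ = t⁹, (t³)⁴ = t¹², (t³)⁵ = t¹⁵, (t³)⁶ = t¹⁸, (t³)⁷ = t²¹, (t³)⁸ = t²⁴, (t³)⁹ = e.
The smallest positive k with (t³)ᵏ = e is 9.

Answer: 9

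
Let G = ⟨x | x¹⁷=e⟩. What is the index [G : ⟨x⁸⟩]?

First find ord(x⁸) by computing successive powers:
  (x⁸)¹ = x⁸, (x⁸)² = x¹⁶, (x⁸)³ = x⁷, (x⁸)⁴ = x¹⁵, (x⁸)⁵ = x⁶, (x⁸)⁶ = x¹⁴, (x⁸)⁷ = x⁵, (x⁸)⁸ = x¹³, (x⁸)⁹ = x⁴, (x⁸)¹⁰ = x¹², (x⁸)¹¹ = x³, (x⁸)¹² = x¹¹, (x⁸)¹³ = x², (x⁸)¹⁴ = x¹⁰, (x⁸)¹⁵ = x, (x⁸)¹⁶ = x⁹, (x⁸)¹⁷ = e.
So |⟨x⁸⟩| = ord(x⁸) = 17. With |G| = 17, by Lagrange [G : ⟨x⁸⟩] = 17/17 = 1.

Answer: 1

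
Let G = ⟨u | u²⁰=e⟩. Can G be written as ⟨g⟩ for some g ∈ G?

|G| = 20. The element u has order 20 (its powers give 20 distinct elements), so ⟨u⟩ = G and G is cyclic.

Answer: Yes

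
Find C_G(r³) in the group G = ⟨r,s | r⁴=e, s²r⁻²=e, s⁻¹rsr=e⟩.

⟨r³⟩ ⊆ C_G(r³) since powers of r³ commute with r³; so |C_G(r³)| ≥ |⟨r³⟩| = 4.
By orbit–stabilizer, |C_G(r³)| = |G| / |conj. class of r³| = 8 / 2 = 4.
The 4 elements commuting with r³ are {e, r, r², r³}.

Answer: {e, r, r², r³}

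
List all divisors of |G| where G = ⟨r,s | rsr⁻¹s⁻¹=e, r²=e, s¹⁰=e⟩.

|G| = 20 = 2² · 5. By Lagrange's theorem the order of any subgroup divides 20; the divisors of 20 are 1, 2, 4, 5, 10, 20.

Answer: 1, 2, 4, 5, 10, 20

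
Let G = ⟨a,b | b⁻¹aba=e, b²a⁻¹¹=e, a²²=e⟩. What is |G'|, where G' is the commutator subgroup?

G' = [G, G] is generated by all commutators. The generator-pair commutators are: [a, b] = a².
The subgroup they normally generate is {e, a², a⁴, a⁶, a⁸, a¹⁰, a¹², a¹⁴, a¹⁶, a¹⁸, a²⁰}, of order 11.
Check: |G/G'| = 44/11 = 4 is the order of the abelianisation.

Answer: 11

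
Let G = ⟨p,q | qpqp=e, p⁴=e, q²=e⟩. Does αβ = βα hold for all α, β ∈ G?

p·q = pq but q·p = p³q, so p·q ≠ q·p and G is not abelian.

Answer: No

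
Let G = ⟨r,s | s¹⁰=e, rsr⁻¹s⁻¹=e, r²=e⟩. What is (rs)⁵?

Compute successive powers of (rs), reducing at each step:
  (rs)²: (rs) · r = s;   s · s = s²
  (rs)³: (s²) · r = rs²;   (rs²) · s = rs³
  (rs)⁴: (rs³) · r = s³;   (s³) · s = s⁴
  (rs)⁵: (s⁴) · r = rs⁴;   (rs⁴) · s = rs⁵

Answer: rs⁵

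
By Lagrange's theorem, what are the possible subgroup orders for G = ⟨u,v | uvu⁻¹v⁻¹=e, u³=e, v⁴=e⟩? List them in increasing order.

|G| = 12 = 2² · 3. By Lagrange's theorem the order of any subgroup divides 12; the divisors of 12 are 1, 2, 3, 4, 6, 12.

Answer: 1, 2, 3, 4, 6, 12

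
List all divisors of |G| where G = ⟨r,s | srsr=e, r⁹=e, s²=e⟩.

|G| = 18 = 2 · 3². By Lagrange's theorem the order of any subgroup divides 18; the divisors of 18 are 1, 2, 3, 6, 9, 18.

Answer: 1, 2, 3, 6, 9, 18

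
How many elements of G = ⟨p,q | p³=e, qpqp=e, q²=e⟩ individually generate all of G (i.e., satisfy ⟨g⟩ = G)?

⟨g⟩ = G would require ord(g) = |G| = 6, but the maximum element order in G is 3 < 6. So G is not cyclic and no single element generates it: the count is 0.

Answer: 0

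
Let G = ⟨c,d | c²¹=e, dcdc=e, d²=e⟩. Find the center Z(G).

An element z ∈ Z(G) iff z commutes with every generator.
For example e is central: e·c = c = c·e; e·d = d = d·e.
Whereas c ∉ Z(G) since c·d = cd ≠ c²⁰d = d·c.
Checking each of the 42 elements this way gives Z(G) = {e}, of order 1.

Answer: {e}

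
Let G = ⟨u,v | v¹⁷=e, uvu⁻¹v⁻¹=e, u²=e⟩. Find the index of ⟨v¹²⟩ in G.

First find ord(v¹²) by computing successive powers:
  (v¹²)¹ = v¹², (v¹²)² = v⁷, (v¹²)³ = v², (v¹²)⁴ = v¹⁴, (v¹²)⁵ = v⁹, (v¹²)⁶ = v⁴, (v¹²)⁷ = v¹⁶, (v¹²)⁸ = v¹¹, (v¹²)⁹ = v⁶, (v¹²)¹⁰ = v, (v¹²)¹¹ = v¹³, (v¹²)¹² = v⁸, (v¹²)¹³ = v³, (v¹²)¹⁴ = v¹⁵, (v¹²)¹⁵ = v¹⁰, (v¹²)¹⁶ = v⁵, (v¹²)¹⁷ = e.
So |⟨v¹²⟩| = ord(v¹²) = 17. With |G| = 34, by Lagrange [G : ⟨v¹²⟩] = 34/17 = 2.

Answer: 2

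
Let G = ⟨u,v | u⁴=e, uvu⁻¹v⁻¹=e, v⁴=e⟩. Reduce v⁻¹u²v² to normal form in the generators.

Multiply left to right, reducing at each step:
  (v³) · u² = u²v³
  (u²v³) · v² = u²v

Answer: u²v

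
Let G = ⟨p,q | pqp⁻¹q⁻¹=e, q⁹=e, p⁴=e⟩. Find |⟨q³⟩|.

|⟨q³⟩| equals the order of q³. Compute successive powers until reaching e:
  (q³)¹ = q³, (q³)² = q⁶, (q³)³ = e.
The smallest positive k with (q³)ᵏ = e is 3, so |⟨q³⟩| = 3.

Answer: 3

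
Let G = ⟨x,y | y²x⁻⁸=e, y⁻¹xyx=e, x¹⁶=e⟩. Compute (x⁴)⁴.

Compute successive powers of (x⁴), reducing at each step:
  (x⁴)²: (x⁴) · x⁴ = x⁸
  (x⁴)³: (x⁸) · x⁴ = x¹²
  (x⁴)⁴: (x¹²) · x⁴ = e

Answer: e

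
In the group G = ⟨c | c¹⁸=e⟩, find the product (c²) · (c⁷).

Compute (c²) · (c⁷) by multiplying left to right and reducing via the relations at each step:
  (c²) · c⁷ = c⁹

Answer: c⁹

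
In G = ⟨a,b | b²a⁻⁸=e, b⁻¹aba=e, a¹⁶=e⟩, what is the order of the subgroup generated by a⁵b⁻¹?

|⟨a⁵b⁻¹⟩| equals the order of a⁵b⁻¹. Compute successive powers until reaching e:
  (a⁵b⁻¹)¹ = a⁵b⁻¹, (a⁵b⁻¹)² = a⁸, (a⁵b⁻¹)³ = a⁵b, (a⁵b⁻¹)⁴ = e.
The smallest positive k with (a⁵b⁻¹)ᵏ = e is 4, so |⟨a⁵b⁻¹⟩| = 4.

Answer: 4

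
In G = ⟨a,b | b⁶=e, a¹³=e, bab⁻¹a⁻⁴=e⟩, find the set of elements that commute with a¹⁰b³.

⟨a¹⁰b³⟩ ⊆ C_G(a¹⁰b³) since powers of a¹⁰b³ commute with a¹⁰b³; so |C_G(a¹⁰b³)| ≥ |⟨a¹⁰b³⟩| = 2.
By orbit–stabilizer, |C_G(a¹⁰b³)| = |G| / |conj. class of a¹⁰b³| = 78 / 13 = 6.
The 6 elements commuting with a¹⁰b³ are {e, a³b², a⁷b⁵, a¹¹b, a¹⁰b³, a¹²b⁴}.

Answer: {e, a³b², a⁷b⁵, a¹¹b, a¹⁰b³, a¹²b⁴}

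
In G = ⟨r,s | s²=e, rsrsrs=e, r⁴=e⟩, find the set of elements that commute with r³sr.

⟨r³sr⟩ ⊆ C_G(r³sr) since powers of r³sr commute with r³sr; so |C_G(r³sr)| ≥ |⟨r³sr⟩| = 2.
By orbit–stabilizer, |C_G(r³sr)| = |G| / |conj. class of r³sr| = 24 / 6 = 4.
The 4 elements commuting with r³sr are {e, rsr³, r³sr, sr²s}.

Answer: {e, rsr³, r³sr, sr²s}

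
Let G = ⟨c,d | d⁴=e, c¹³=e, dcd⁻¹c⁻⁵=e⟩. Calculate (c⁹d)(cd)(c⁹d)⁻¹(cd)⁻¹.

[(c⁹d), (cd)] = (c⁹d)·(cd)·(c⁹d)⁻¹·(cd)⁻¹.
  (c⁹d) · (cd) = cd²
  (cd²) · (c⁶d³) = c⁸d
  (c⁸d) · (c⁵d³) = c⁷

Answer: c⁷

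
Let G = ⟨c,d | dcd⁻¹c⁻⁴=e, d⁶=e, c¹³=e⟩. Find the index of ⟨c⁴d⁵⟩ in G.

First find ord(c⁴d⁵) by computing successive powers:
  (c⁴d⁵)¹ = c⁴d⁵, (c⁴d⁵)² = c⁵d⁴, (c⁴d⁵)³ = c²d³, (c⁴d⁵)⁴ = c¹¹d², (c⁴d⁵)⁵ = c¹⁰d, (c⁴d⁵)⁶ = e.
So |⟨c⁴d⁵⟩| = ord(c⁴d⁵) = 6. With |G| = 78, by Lagrange [G : ⟨c⁴d⁵⟩] = 78/6 = 13.

Answer: 13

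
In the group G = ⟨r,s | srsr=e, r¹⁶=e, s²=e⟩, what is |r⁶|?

Compute successive powers until reaching e:
  (r⁶)¹ = r⁶, (r⁶)² = r¹², (r⁶)³ = r², (r⁶)⁴ = r⁸, (r⁶)⁵ = r¹⁴, (r⁶)⁶ = r⁴, (r⁶)⁷ = r¹⁰, (r⁶)⁸ = e.
The smallest positive k with (r⁶)ᵏ = e is 8.

Answer: 8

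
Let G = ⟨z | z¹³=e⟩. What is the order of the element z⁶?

Compute successive powers until reaching e:
  (z⁶)¹ = z⁶, (z⁶)² = z¹², (z⁶)³ = z⁵, (z⁶)⁴ = z¹¹, (z⁶)⁵ = z⁴, (z⁶)⁶ = z¹⁰, (z⁶)⁷ = z³, (z⁶)⁸ = z⁹, (z⁶)⁹ = z², (z⁶)¹⁰ = z⁸, (z⁶)¹¹ = z, (z⁶)¹² = z⁷, (z⁶)¹³ = e.
The smallest positive k with (z⁶)ᵏ = e is 13.

Answer: 13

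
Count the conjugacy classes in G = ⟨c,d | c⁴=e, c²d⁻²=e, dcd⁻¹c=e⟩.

The conjugacy classes (representative and size) are:
  [e] (size 1), [c³] (size 2), [c²] (size 1), [d⁻¹] (size 2), [cd] (size 2).
Class equation: 1 + 2 + 1 + 2 + 2 = 8 = |G|. So G has 5 conjugacy classes.

Answer: 5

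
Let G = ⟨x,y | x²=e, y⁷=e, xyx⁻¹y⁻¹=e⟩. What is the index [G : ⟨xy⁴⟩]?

First find ord(xy⁴) by computing successive powers:
  (xy⁴)¹ = xy⁴, (xy⁴)² = y, (xy⁴)³ = xy⁵, (xy⁴)⁴ = y², (xy⁴)⁵ = xy⁶, (xy⁴)⁶ = y³, (xy⁴)⁷ = x, (xy⁴)⁸ = y⁴, (xy⁴)⁹ = xy, (xy⁴)¹⁰ = y⁵, (xy⁴)¹¹ = xy², (xy⁴)¹² = y⁶, (xy⁴)¹³ = xy³, (xy⁴)¹⁴ = e.
So |⟨xy⁴⟩| = ord(xy⁴) = 14. With |G| = 14, by Lagrange [G : ⟨xy⁴⟩] = 14/14 = 1.

Answer: 1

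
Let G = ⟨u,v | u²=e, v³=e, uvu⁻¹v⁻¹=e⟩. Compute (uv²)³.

Compute successive powers of (uv²), reducing at each step:
  (uv²)²: (uv²) · u = v²;   (v²) · v² = v
  (uv²)³: v · u = uv;   (uv) · v² = u

Answer: u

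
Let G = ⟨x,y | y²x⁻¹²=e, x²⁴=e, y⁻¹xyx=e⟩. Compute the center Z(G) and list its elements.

An element z ∈ Z(G) iff z commutes with every generator.
For example x¹² is central: (x¹²)·x = x¹³ = x·(x¹²); (x¹²)·y = y⁻¹ = y·(x¹²).
Whereas x ∉ Z(G) since x·y = xy ≠ x¹¹y⁻¹ = y·x.
Checking each of the 48 elements this way gives Z(G) = {e, x¹²}, of order 2.

Answer: {e, x¹²}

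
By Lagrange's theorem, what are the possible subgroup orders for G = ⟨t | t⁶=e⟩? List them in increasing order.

|G| = 6 = 2 · 3. By Lagrange's theorem the order of any subgroup divides 6; the divisors of 6 are 1, 2, 3, 6.

Answer: 1, 2, 3, 6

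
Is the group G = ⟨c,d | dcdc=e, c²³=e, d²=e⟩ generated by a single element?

Every cyclic group is abelian. But c·d = cd while d·c = c²²d, so c·d ≠ d·c and G is not abelian. Hence G is not cyclic.

Answer: No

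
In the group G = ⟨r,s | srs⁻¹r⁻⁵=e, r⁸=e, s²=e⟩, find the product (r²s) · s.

Compute (r²s) · s by multiplying left to right and reducing via the relations at each step:
  (r²s) · s = r²

Answer: r²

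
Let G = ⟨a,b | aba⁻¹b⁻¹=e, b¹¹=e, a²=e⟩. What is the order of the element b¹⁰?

Compute successive powers until reaching e:
  (b¹⁰)¹ = b¹⁰, (b¹⁰)² = b⁹, (b¹⁰)³ = b⁸, (b¹⁰)⁴ = b⁷, (b¹⁰)⁵ = b⁶, (b¹⁰)⁶ = b⁵, (b¹⁰)⁷ = b⁴, (b¹⁰)⁸ = b³, (b¹⁰)⁹ = b², (b¹⁰)¹⁰ = b, (b¹⁰)¹¹ = e.
The smallest positive k with (b¹⁰)ᵏ = e is 11.

Answer: 11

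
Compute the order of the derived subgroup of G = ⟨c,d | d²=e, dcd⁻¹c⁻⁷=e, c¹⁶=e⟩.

G' = [G, G] is generated by all commutators. The generator-pair commutators are: [c, d] = c¹⁰.
The subgroup they normally generate is {e, c², c⁴, c⁶, c⁸, c¹⁰, c¹², c¹⁴}, of order 8.
Check: |G/G'| = 32/8 = 4 is the order of the abelianisation.

Answer: 8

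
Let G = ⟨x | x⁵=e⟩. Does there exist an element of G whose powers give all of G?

|G| = 5. The element x has order 5 (its powers give 5 distinct elements), so ⟨x⟩ = G and G is cyclic.

Answer: Yes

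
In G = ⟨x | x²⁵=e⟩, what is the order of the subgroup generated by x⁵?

|⟨x⁵⟩| equals the order of x⁵. Compute successive powers until reaching e:
  (x⁵)¹ = x⁵, (x⁵)² = x¹⁰, (x⁵)³ = x¹⁵, (x⁵)⁴ = x²⁰, (x⁵)⁵ = e.
The smallest positive k with (x⁵)ᵏ = e is 5, so |⟨x⁵⟩| = 5.

Answer: 5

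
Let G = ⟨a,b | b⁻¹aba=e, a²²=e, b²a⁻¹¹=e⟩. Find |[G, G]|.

G' = [G, G] is generated by all commutators. The generator-pair commutators are: [a, b] = a².
The subgroup they normally generate is {e, a², a⁴, a⁶, a⁸, a¹⁰, a¹², a¹⁴, a¹⁶, a¹⁸, a²⁰}, of order 11.
Check: |G/G'| = 44/11 = 4 is the order of the abelianisation.

Answer: 11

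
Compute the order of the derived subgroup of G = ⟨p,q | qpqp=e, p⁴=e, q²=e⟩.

G' = [G, G] is generated by all commutators. The generator-pair commutators are: [p, q] = p².
The subgroup they normally generate is {e, p²}, of order 2.
Check: |G/G'| = 8/2 = 4 is the order of the abelianisation.

Answer: 2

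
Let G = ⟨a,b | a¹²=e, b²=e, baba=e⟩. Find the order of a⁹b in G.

Compute successive powers until reaching e:
  (a⁹b)¹ = a⁹b, (a⁹b)² = e.
The smallest positive k with (a⁹b)ᵏ = e is 2.

Answer: 2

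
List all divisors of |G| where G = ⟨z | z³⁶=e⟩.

|G| = 36 = 2² · 3². By Lagrange's theorem the order of any subgroup divides 36; the divisors of 36 are 1, 2, 3, 4, 6, 9, 12, 18, 36.

Answer: 1, 2, 3, 4, 6, 9, 12, 18, 36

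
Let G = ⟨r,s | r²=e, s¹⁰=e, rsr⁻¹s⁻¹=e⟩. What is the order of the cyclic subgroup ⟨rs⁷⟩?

|⟨rs⁷⟩| equals the order of rs⁷. Compute successive powers until reaching e:
  (rs⁷)¹ = rs⁷, (rs⁷)² = s⁴, (rs⁷)³ = rs, (rs⁷)⁴ = s⁸, (rs⁷)⁵ = rs⁵, (rs⁷)⁶ = s², (rs⁷)⁷ = rs⁹, (rs⁷)⁸ = s⁶, (rs⁷)⁹ = rs³, (rs⁷)¹⁰ = e.
The smallest positive k with (rs⁷)ᵏ = e is 10, so |⟨rs⁷⟩| = 10.

Answer: 10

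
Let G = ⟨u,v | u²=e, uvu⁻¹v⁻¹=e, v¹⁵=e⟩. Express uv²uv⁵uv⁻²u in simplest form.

Multiply left to right, reducing at each step:
  u · v² = uv²
  (uv²) · u = v²
  (v²) · v⁵ = v⁷
  (v⁷) · u = uv⁷
  (uv⁷) · v⁻² = uv⁵
  (uv⁵) · u = v⁵

Answer: v⁵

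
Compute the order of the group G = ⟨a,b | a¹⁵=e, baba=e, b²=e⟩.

Enumerate words in the generators, reducing via the relations: the distinct elements are
  {a, b, e, ab, a², a³, a⁴, a⁵, a⁶, a⁷, a⁸, a⁹, a²b, a³b, a¹², a¹³, a¹¹, a¹⁰, a¹⁴, a⁴b, a⁵b, a⁶b, a⁷b, a⁸b, a⁹b, a¹²b, a¹³b, a¹¹b, a¹⁰b, a¹⁴b}.
No further products give new elements, so |G| = 30.

Answer: 30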